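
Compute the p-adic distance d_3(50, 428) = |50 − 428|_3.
d_3(50, 428) = 1/27

Step 1 — x − y = 50 − 428 = -378. Step 2 — v_3(-378) = 3 (factor: -378 = −(3^3 · 14); the sign does not affect v_p). Step 3 — |x − y|_3 = 3^{-3} = 1/27.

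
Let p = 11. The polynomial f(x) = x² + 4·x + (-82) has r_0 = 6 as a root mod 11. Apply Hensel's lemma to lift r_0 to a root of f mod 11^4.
r_3 = 7706 (mod 14641)

Hensel: r_{i+1} = r_i − f(r_i)·(f′(r_i))^{-1} mod 11^{i+2}, f′(x) = 2x + 4. Iterate:
  r_0 = 6 (mod 11)
  r_1 = 83 (mod 121)
  r_2 = 1051 (mod 1331)
  r_3 = 7706 (mod 14641)
Final: r = 7706 satisfies f(r) ≡ 0 mod 11^4.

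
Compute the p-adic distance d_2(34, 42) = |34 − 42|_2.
d_2(34, 42) = 1/8

Step 1 — x − y = 34 − 42 = -8. Step 2 — v_2(-8) = 3 (factor: -8 = −(2^3 · 1); the sign does not affect v_p). Step 3 — |x − y|_2 = 2^{-3} = 1/8.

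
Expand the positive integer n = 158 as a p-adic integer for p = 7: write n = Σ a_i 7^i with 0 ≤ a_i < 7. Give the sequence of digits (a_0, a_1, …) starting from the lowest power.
(a_0, a_1, …) = (4, 1, 3)

Repeated division by 7 gives the digits low-to-high: 158 = 4 + 1·7^1 + 3·7^2. Digit sequence: (4, 1, 3).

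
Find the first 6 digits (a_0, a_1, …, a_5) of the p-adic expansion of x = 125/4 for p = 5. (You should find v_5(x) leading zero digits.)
(a_0, …, a_5) = (0, 0, 0, 4, 3, 3)

v_5(125/4) = 3, so a_0 = ... = a_2 = 0. Factor out: x = 5^3 · u with u = 1/4 a unit in ℤ_5. Expand u iteratively via a_{v+i} = u_i mod 5, u_{i+1} = (u_i − a_{v+i})/5:
  u_0 = 1/4;  a_3 = 4;  u_1 = (u_0 − 4)/5 = -3/4
  u_1 = -3/4;  a_4 = 3;  u_2 = (u_1 − 3)/5 = -3/4
  u_2 = -3/4;  a_5 = 3;  u_3 = (u_2 − 3)/5 = -3/4
Digits: (0, 0, 0, 4, 3, 3).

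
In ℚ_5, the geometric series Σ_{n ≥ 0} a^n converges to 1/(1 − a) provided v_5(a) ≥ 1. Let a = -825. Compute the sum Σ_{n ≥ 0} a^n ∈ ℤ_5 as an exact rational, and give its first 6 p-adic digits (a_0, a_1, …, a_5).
Σ a^n = 1/(1 − a) = 1/826;  first 6 digits = (1, 0, 2, 3, 2, 2)

v_5(a) = 2 ≥ 1, so the series converges in ℤ_5 to 1/(1 − a) = 1/(1 − (-825)) = 1/826. Expand this rational in ℤ_5: compute digits iteratively via d_i = x_i mod 5, x_{i+1} = (x_i − d_i)/5. The first 6 digits are (1, 0, 2, 3, 2, 2).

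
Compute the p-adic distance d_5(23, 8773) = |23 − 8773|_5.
d_5(23, 8773) = 1/625

Step 1 — x − y = 23 − 8773 = -8750. Step 2 — v_5(-8750) = 4 (factor: -8750 = −(5^4 · 14); the sign does not affect v_p). Step 3 — |x − y|_5 = 5^{-4} = 1/625.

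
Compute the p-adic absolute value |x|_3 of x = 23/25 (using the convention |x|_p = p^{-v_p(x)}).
|23/25|_3 = 1

Step 1 — compute v_3(x) by factoring powers of 3 out of the numerator and denominator: v_3(23/25) = 0. Step 2 — apply |x|_p = p^{-v_p(x)} = 3^{0} = 1.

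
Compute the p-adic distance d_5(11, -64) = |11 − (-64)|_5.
d_5(11, -64) = 1/25

Step 1 — x − y = 11 − (-64) = 75. Step 2 — v_5(75) = 2 (factor: 75 = (5^2 · 3); the sign does not affect v_p). Step 3 — |x − y|_5 = 5^{-2} = 1/25.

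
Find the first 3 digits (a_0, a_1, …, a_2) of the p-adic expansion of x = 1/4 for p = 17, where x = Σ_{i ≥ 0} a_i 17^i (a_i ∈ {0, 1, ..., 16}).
(a_0, …, a_2) = (13, 12, 12)

v_17(1/4) = 0 (numerator and denominator both coprime to 17), so x ∈ ℤ_17^×. Compute digits iteratively via a_i = x_i mod 17, x_{i+1} = (x_i − a_i)/17, with x_0 = x:
  x_0 = 1/4;  a_0 = 13;  x_1 = (x_0 − 13)/17 = -3/4
  x_1 = -3/4;  a_1 = 12;  x_2 = (x_1 − 12)/17 = -3/4
  x_2 = -3/4;  a_2 = 12;  x_3 = (x_2 − 12)/17 = -3/4
Digits: (13, 12, 12).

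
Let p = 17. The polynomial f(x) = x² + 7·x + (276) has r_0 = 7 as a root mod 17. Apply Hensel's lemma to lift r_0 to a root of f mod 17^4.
r_3 = 60459 (mod 83521)

Hensel: r_{i+1} = r_i − f(r_i)·(f′(r_i))^{-1} mod 17^{i+2}, f′(x) = 2x + 7. Iterate:
  r_0 = 7 (mod 17)
  r_1 = 58 (mod 289)
  r_2 = 1503 (mod 4913)
  r_3 = 60459 (mod 83521)
Final: r = 60459 satisfies f(r) ≡ 0 mod 17^4.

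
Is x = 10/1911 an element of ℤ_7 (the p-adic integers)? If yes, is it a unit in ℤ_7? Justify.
x ∉ ℤ_7 (v_7(x) = -2 < 0)

ℤ_7 = {x ∈ ℚ_7 : v_7(x) ≥ 0} and ℤ_7^× = {x ∈ ℤ_7 : v_7(x) = 0}. Here v_7(10/1911) = v_7(num) − v_7(den) = -2; compare against these criteria.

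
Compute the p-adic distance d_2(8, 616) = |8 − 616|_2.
d_2(8, 616) = 1/32

Step 1 — x − y = 8 − 616 = -608. Step 2 — v_2(-608) = 5 (factor: -608 = −(2^5 · 19); the sign does not affect v_p). Step 3 — |x − y|_2 = 2^{-5} = 1/32.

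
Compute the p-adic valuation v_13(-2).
v_13(-2) = 0

v_13(n) is the largest exponent k such that 13^k divides n. Factor out: -2 = -13^0 · 2. (Sign doesn't affect v_p.) So v_13(-2) = 0.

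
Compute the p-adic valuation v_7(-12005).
v_7(-12005) = 4

v_7(n) is the largest exponent k such that 7^k divides n. Factor out: -12005 = -7^4 · 5. (Sign doesn't affect v_p.) So v_7(-12005) = 4.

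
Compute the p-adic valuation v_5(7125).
v_5(7125) = 3

v_5(n) is the largest exponent k such that 5^k divides n. Factor out: 7125 = 5^3 · 57. (Sign doesn't affect v_p.) So v_5(7125) = 3.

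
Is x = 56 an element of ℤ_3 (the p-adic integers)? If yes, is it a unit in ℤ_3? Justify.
x ∈ ℤ_3^× (unit); v_3(x) = 0

ℤ_3 = {x ∈ ℚ_3 : v_3(x) ≥ 0} and ℤ_3^× = {x ∈ ℤ_3 : v_3(x) = 0}. Here v_3(56) = v_3(num) − v_3(den) = 0; compare against these criteria.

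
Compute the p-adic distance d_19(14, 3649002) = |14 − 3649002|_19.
d_19(14, 3649002) = 1/130321

Step 1 — x − y = 14 − 3649002 = -3648988. Step 2 — v_19(-3648988) = 4 (factor: -3648988 = −(19^4 · 28); the sign does not affect v_p). Step 3 — |x − y|_19 = 19^{-4} = 1/130321.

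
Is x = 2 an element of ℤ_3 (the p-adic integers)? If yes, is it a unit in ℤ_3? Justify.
x ∈ ℤ_3^× (unit); v_3(x) = 0

ℤ_3 = {x ∈ ℚ_3 : v_3(x) ≥ 0} and ℤ_3^× = {x ∈ ℤ_3 : v_3(x) = 0}. Here v_3(2) = v_3(num) − v_3(den) = 0; compare against these criteria.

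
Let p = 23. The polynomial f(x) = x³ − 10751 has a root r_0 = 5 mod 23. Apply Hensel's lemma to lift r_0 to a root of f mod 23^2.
r_1 = 189 (mod 529)

Hensel: r_{i+1} = r_i − f(r_i)/f′(r_i) mod 23^{i+2}, where f′(x) = 3x². Iterate:
  r_0 = 5 (mod 23)
  r_1 = 189 (mod 529)
Final: r = 189 with f(r) ≡ 0 mod 23^2.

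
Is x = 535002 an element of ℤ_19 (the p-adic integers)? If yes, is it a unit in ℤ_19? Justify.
x ∈ ℤ_19 but not a unit; v_19(x) = 3 > 0

ℤ_19 = {x ∈ ℚ_19 : v_19(x) ≥ 0} and ℤ_19^× = {x ∈ ℤ_19 : v_19(x) = 0}. Here v_19(535002) = v_19(num) − v_19(den) = 3; compare against these criteria.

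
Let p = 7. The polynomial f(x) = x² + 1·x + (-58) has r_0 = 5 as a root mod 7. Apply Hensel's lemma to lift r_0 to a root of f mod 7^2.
r_1 = 12 (mod 49)

Hensel: r_{i+1} = r_i − f(r_i)·(f′(r_i))^{-1} mod 7^{i+2}, f′(x) = 2x + 1. Iterate:
  r_0 = 5 (mod 7)
  r_1 = 12 (mod 49)
Final: r = 12 satisfies f(r) ≡ 0 mod 7^2.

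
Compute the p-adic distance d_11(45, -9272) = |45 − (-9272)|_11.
d_11(45, -9272) = 1/1331

Step 1 — x − y = 45 − (-9272) = 9317. Step 2 — v_11(9317) = 3 (factor: 9317 = (11^3 · 7); the sign does not affect v_p). Step 3 — |x − y|_11 = 11^{-3} = 1/1331.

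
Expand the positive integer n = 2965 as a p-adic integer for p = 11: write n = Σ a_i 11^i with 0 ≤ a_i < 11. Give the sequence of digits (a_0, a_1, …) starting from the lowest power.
(a_0, a_1, …) = (6, 5, 2, 2)

Repeated division by 11 gives the digits low-to-high: 2965 = 6 + 5·11^1 + 2·11^2 + 2·11^3. Digit sequence: (6, 5, 2, 2).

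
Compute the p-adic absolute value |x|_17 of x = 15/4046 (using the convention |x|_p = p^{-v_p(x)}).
|15/4046|_17 = 289

Step 1 — compute v_17(x) by factoring powers of 17 out of the numerator and denominator: v_17(15/4046) = -2. Step 2 — apply |x|_p = p^{-v_p(x)} = 17^{2} = 289.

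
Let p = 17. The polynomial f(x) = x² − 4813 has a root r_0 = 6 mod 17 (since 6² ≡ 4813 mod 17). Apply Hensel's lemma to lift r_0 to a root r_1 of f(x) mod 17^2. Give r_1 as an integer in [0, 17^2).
r_1 = 91 (mod 289)

Hensel's recurrence: r_{i+1} = r_i − f(r_i)·(f′(r_i))^{-1} mod 17^{i+2}, with f′(x) = 2x. Iterate:
  r_0 = 6 (mod 17)
  r_1 = 91 (mod 289)
Final: r_1 = 91, and one checks f(r_1) ≡ 0 mod 17^2.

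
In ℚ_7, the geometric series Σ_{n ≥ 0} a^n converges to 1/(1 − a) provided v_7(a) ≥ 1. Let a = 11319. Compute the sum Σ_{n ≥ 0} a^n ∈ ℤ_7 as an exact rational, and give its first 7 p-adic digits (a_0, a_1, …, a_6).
Σ a^n = 1/(1 − a) = -1/11318;  first 7 digits = (1, 0, 0, 5, 4, 0, 4)

v_7(a) = 3 ≥ 1, so the series converges in ℤ_7 to 1/(1 − a) = 1/(1 − 11319) = -1/11318. Expand this rational in ℤ_7: compute digits iteratively via d_i = x_i mod 7, x_{i+1} = (x_i − d_i)/7. The first 7 digits are (1, 0, 0, 5, 4, 0, 4).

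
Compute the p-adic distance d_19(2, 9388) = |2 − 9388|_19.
d_19(2, 9388) = 1/361

Step 1 — x − y = 2 − 9388 = -9386. Step 2 — v_19(-9386) = 2 (factor: -9386 = −(19^2 · 26); the sign does not affect v_p). Step 3 — |x − y|_19 = 19^{-2} = 1/361.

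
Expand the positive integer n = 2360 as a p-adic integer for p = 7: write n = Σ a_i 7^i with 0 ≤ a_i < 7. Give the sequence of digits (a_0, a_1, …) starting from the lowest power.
(a_0, a_1, …) = (1, 1, 6, 6)

Repeated division by 7 gives the digits low-to-high: 2360 = 1 + 1·7^1 + 6·7^2 + 6·7^3. Digit sequence: (1, 1, 6, 6).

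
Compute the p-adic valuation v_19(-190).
v_19(-190) = 1

v_19(n) is the largest exponent k such that 19^k divides n. Factor out: -190 = -19^1 · 10. (Sign doesn't affect v_p.) So v_19(-190) = 1.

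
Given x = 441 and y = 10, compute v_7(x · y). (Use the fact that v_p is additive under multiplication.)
v_7(4410) = 2

v_p(x) = 2 (factor: 441 = 7^2 · 9); v_p(y) = 0 (factor: 10 = 7^0 · 10). Additivity: v_p(xy) = v_p(x) + v_p(y) = 2 + 0 = 2. (Direct check: xy = 4410 = 7^2 · (90).)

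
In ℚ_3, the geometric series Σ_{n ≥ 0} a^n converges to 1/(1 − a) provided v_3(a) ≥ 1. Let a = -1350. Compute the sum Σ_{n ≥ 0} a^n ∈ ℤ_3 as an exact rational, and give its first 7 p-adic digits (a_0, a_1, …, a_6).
Σ a^n = 1/(1 − a) = 1/1351;  first 7 digits = (1, 0, 0, 1, 1, 0, 2)

v_3(a) = 3 ≥ 1, so the series converges in ℤ_3 to 1/(1 − a) = 1/(1 − (-1350)) = 1/1351. Expand this rational in ℤ_3: compute digits iteratively via d_i = x_i mod 3, x_{i+1} = (x_i − d_i)/3. The first 7 digits are (1, 0, 0, 1, 1, 0, 2).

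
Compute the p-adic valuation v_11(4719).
v_11(4719) = 2

v_11(n) is the largest exponent k such that 11^k divides n. Factor out: 4719 = 11^2 · 39. (Sign doesn't affect v_p.) So v_11(4719) = 2.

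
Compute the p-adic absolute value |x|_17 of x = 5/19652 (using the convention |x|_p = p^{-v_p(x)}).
|5/19652|_17 = 4913

Step 1 — compute v_17(x) by factoring powers of 17 out of the numerator and denominator: v_17(5/19652) = -3. Step 2 — apply |x|_p = p^{-v_p(x)} = 17^{3} = 4913.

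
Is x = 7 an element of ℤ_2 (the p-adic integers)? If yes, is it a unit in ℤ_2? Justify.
x ∈ ℤ_2^× (unit); v_2(x) = 0

ℤ_2 = {x ∈ ℚ_2 : v_2(x) ≥ 0} and ℤ_2^× = {x ∈ ℤ_2 : v_2(x) = 0}. Here v_2(7) = v_2(num) − v_2(den) = 0; compare against these criteria.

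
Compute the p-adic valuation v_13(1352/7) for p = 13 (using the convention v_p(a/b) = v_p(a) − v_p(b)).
v_13(1352/7) = 2

Factor powers of 13 from the numerator and denominator of the reduced fraction: 1352 = 13^2 · 8 and 7 = 13^0 · 7. Apply v_p(a/b) = v_p(a) − v_p(b): v_13(1352/7) = 2 − 0 = 2.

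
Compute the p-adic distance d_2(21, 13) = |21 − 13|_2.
d_2(21, 13) = 1/8

Step 1 — x − y = 21 − 13 = 8. Step 2 — v_2(8) = 3 (factor: 8 = (2^3 · 1); the sign does not affect v_p). Step 3 — |x − y|_2 = 2^{-3} = 1/8.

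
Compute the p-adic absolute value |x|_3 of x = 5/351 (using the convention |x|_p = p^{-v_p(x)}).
|5/351|_3 = 27

Step 1 — compute v_3(x) by factoring powers of 3 out of the numerator and denominator: v_3(5/351) = -3. Step 2 — apply |x|_p = p^{-v_p(x)} = 3^{3} = 27.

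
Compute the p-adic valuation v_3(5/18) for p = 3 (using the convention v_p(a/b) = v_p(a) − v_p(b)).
v_3(5/18) = -2

Factor powers of 3 from the numerator and denominator of the reduced fraction: 5 = 3^0 · 5 and 18 = 3^2 · 2. Apply v_p(a/b) = v_p(a) − v_p(b): v_3(5/18) = 0 − 2 = -2.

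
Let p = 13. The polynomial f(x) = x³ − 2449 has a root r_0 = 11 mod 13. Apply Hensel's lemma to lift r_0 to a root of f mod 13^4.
r_3 = 3794 (mod 28561)

Hensel: r_{i+1} = r_i − f(r_i)/f′(r_i) mod 13^{i+2}, where f′(x) = 3x². Iterate:
  r_0 = 11 (mod 13)
  r_1 = 76 (mod 169)
  r_2 = 1597 (mod 2197)
  r_3 = 3794 (mod 28561)
Final: r = 3794 with f(r) ≡ 0 mod 13^4.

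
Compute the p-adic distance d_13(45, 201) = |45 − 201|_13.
d_13(45, 201) = 1/13

Step 1 — x − y = 45 − 201 = -156. Step 2 — v_13(-156) = 1 (factor: -156 = −(13^1 · 12); the sign does not affect v_p). Step 3 — |x − y|_13 = 13^{-1} = 1/13.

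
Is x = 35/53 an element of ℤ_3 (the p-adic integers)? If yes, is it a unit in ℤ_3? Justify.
x ∈ ℤ_3^× (unit); v_3(x) = 0

ℤ_3 = {x ∈ ℚ_3 : v_3(x) ≥ 0} and ℤ_3^× = {x ∈ ℤ_3 : v_3(x) = 0}. Here v_3(35/53) = v_3(num) − v_3(den) = 0; compare against these criteria.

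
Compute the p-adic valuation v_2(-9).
v_2(-9) = 0

v_2(n) is the largest exponent k such that 2^k divides n. Factor out: -9 = -2^0 · 9. (Sign doesn't affect v_p.) So v_2(-9) = 0.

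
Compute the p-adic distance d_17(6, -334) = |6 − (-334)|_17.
d_17(6, -334) = 1/17

Step 1 — x − y = 6 − (-334) = 340. Step 2 — v_17(340) = 1 (factor: 340 = (17^1 · 20); the sign does not affect v_p). Step 3 — |x − y|_17 = 17^{-1} = 1/17.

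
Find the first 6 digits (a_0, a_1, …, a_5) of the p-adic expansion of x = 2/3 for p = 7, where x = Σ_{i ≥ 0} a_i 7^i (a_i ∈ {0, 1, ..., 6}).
(a_0, …, a_5) = (3, 2, 2, 2, 2, 2)

v_7(2/3) = 0 (numerator and denominator both coprime to 7), so x ∈ ℤ_7^×. Compute digits iteratively via a_i = x_i mod 7, x_{i+1} = (x_i − a_i)/7, with x_0 = x:
  x_0 = 2/3;  a_0 = 3;  x_1 = (x_0 − 3)/7 = -1/3
  x_1 = -1/3;  a_1 = 2;  x_2 = (x_1 − 2)/7 = -1/3
  x_2 = -1/3;  a_2 = 2;  x_3 = (x_2 − 2)/7 = -1/3
  x_3 = -1/3;  a_3 = 2;  x_4 = (x_3 − 2)/7 = -1/3
  x_4 = -1/3;  a_4 = 2;  x_5 = (x_4 − 2)/7 = -1/3
  x_5 = -1/3;  a_5 = 2;  x_6 = (x_5 − 2)/7 = -1/3
Digits: (3, 2, 2, 2, 2, 2).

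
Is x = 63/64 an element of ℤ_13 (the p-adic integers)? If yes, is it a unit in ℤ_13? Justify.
x ∈ ℤ_13^× (unit); v_13(x) = 0

ℤ_13 = {x ∈ ℚ_13 : v_13(x) ≥ 0} and ℤ_13^× = {x ∈ ℤ_13 : v_13(x) = 0}. Here v_13(63/64) = v_13(num) − v_13(den) = 0; compare against these criteria.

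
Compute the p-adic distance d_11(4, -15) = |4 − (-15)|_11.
d_11(4, -15) = 1

Step 1 — x − y = 4 − (-15) = 19. Step 2 — v_11(19) = 0 (factor: 19 = (11^0 · 19); the sign does not affect v_p). Step 3 — |x − y|_11 = 11^{0} = 1.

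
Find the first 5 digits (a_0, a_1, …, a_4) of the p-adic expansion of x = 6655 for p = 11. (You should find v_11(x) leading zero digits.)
(a_0, …, a_4) = (0, 0, 0, 5, 0)

v_11(6655) = 3, so a_0 = ... = a_2 = 0. Factor out: x = 11^3 · u with u = 5 a unit in ℤ_11. Expand u iteratively via a_{v+i} = u_i mod 11, u_{i+1} = (u_i − a_{v+i})/11:
  u_0 = 5;  a_3 = 5;  u_1 = (u_0 − 5)/11 = 0
  u_1 = 0;  a_4 = 0;  u_2 = (u_1 − 0)/11 = 0
Digits: (0, 0, 0, 5, 0).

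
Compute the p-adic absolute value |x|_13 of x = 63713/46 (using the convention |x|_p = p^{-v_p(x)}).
|63713/46|_13 = 1/2197

Step 1 — compute v_13(x) by factoring powers of 13 out of the numerator and denominator: v_13(63713/46) = 3. Step 2 — apply |x|_p = p^{-v_p(x)} = 13^{-3} = 1/2197.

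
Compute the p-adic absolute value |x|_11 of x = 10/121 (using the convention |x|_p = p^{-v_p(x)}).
|10/121|_11 = 121

Step 1 — compute v_11(x) by factoring powers of 11 out of the numerator and denominator: v_11(10/121) = -2. Step 2 — apply |x|_p = p^{-v_p(x)} = 11^{2} = 121.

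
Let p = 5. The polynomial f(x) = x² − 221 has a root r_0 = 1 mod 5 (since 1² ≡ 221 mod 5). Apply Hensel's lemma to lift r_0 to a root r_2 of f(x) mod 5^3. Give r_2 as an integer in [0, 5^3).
r_2 = 61 (mod 125)

Hensel's recurrence: r_{i+1} = r_i − f(r_i)·(f′(r_i))^{-1} mod 5^{i+2}, with f′(x) = 2x. Iterate:
  r_0 = 1 (mod 5)
  r_1 = 11 (mod 25)
  r_2 = 61 (mod 125)
Final: r_2 = 61, and one checks f(r_2) ≡ 0 mod 5^3.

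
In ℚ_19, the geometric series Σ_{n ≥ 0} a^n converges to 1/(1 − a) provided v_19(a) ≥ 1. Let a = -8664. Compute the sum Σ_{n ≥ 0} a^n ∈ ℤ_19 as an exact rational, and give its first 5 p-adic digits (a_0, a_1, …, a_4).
Σ a^n = 1/(1 − a) = 1/8665;  first 5 digits = (1, 0, 14, 17, 5)

v_19(a) = 2 ≥ 1, so the series converges in ℤ_19 to 1/(1 − a) = 1/(1 − (-8664)) = 1/8665. Expand this rational in ℤ_19: compute digits iteratively via d_i = x_i mod 19, x_{i+1} = (x_i − d_i)/19. The first 5 digits are (1, 0, 14, 17, 5).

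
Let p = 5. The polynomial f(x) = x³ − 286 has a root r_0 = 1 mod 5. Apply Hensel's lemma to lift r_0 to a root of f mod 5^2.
r_1 = 21 (mod 25)

Hensel: r_{i+1} = r_i − f(r_i)/f′(r_i) mod 5^{i+2}, where f′(x) = 3x². Iterate:
  r_0 = 1 (mod 5)
  r_1 = 21 (mod 25)
Final: r = 21 with f(r) ≡ 0 mod 5^2.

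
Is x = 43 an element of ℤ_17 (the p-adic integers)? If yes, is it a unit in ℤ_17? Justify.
x ∈ ℤ_17^× (unit); v_17(x) = 0

ℤ_17 = {x ∈ ℚ_17 : v_17(x) ≥ 0} and ℤ_17^× = {x ∈ ℤ_17 : v_17(x) = 0}. Here v_17(43) = v_17(num) − v_17(den) = 0; compare against these criteria.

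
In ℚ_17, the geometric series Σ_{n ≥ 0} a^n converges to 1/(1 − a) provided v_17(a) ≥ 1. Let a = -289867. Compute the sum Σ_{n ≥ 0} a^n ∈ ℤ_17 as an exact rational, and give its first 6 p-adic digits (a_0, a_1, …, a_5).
Σ a^n = 1/(1 − a) = 1/289868;  first 6 digits = (1, 0, 0, 9, 13, 16)

v_17(a) = 3 ≥ 1, so the series converges in ℤ_17 to 1/(1 − a) = 1/(1 − (-289867)) = 1/289868. Expand this rational in ℤ_17: compute digits iteratively via d_i = x_i mod 17, x_{i+1} = (x_i − d_i)/17. The first 6 digits are (1, 0, 0, 9, 13, 16).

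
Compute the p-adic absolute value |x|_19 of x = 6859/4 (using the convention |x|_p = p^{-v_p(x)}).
|6859/4|_19 = 1/6859

Step 1 — compute v_19(x) by factoring powers of 19 out of the numerator and denominator: v_19(6859/4) = 3. Step 2 — apply |x|_p = p^{-v_p(x)} = 19^{-3} = 1/6859.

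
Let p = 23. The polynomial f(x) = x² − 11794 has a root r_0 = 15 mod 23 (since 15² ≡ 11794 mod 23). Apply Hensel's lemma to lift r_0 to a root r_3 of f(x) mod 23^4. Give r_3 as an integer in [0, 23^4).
r_3 = 208809 (mod 279841)

Hensel's recurrence: r_{i+1} = r_i − f(r_i)·(f′(r_i))^{-1} mod 23^{i+2}, with f′(x) = 2x. Iterate:
  r_0 = 15 (mod 23)
  r_1 = 383 (mod 529)
  r_2 = 1970 (mod 12167)
  r_3 = 208809 (mod 279841)
Final: r_3 = 208809, and one checks f(r_3) ≡ 0 mod 23^4.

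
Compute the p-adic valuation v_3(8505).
v_3(8505) = 5

v_3(n) is the largest exponent k such that 3^k divides n. Factor out: 8505 = 3^5 · 35. (Sign doesn't affect v_p.) So v_3(8505) = 5.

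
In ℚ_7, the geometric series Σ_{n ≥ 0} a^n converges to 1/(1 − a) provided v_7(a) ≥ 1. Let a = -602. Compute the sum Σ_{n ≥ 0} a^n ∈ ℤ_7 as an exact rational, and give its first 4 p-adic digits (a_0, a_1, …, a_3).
Σ a^n = 1/(1 − a) = 1/603;  first 4 digits = (1, 5, 5, 3)

v_7(a) = 1 ≥ 1, so the series converges in ℤ_7 to 1/(1 − a) = 1/(1 − (-602)) = 1/603. Expand this rational in ℤ_7: compute digits iteratively via d_i = x_i mod 7, x_{i+1} = (x_i − d_i)/7. The first 4 digits are (1, 5, 5, 3).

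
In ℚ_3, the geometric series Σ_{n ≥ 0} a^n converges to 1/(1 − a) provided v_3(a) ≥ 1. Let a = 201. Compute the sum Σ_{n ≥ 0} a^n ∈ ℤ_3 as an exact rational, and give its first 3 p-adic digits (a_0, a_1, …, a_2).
Σ a^n = 1/(1 − a) = -1/200;  first 3 digits = (1, 1, 2)

v_3(a) = 1 ≥ 1, so the series converges in ℤ_3 to 1/(1 − a) = 1/(1 − 201) = -1/200. Expand this rational in ℤ_3: compute digits iteratively via d_i = x_i mod 3, x_{i+1} = (x_i − d_i)/3. The first 3 digits are (1, 1, 2).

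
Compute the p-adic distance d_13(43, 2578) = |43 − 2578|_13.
d_13(43, 2578) = 1/169

Step 1 — x − y = 43 − 2578 = -2535. Step 2 — v_13(-2535) = 2 (factor: -2535 = −(13^2 · 15); the sign does not affect v_p). Step 3 — |x − y|_13 = 13^{-2} = 1/169.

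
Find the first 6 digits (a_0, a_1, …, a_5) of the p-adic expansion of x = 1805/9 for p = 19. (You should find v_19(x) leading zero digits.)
(a_0, …, a_5) = (0, 0, 9, 8, 8, 8)

v_19(1805/9) = 2, so a_0 = ... = a_1 = 0. Factor out: x = 19^2 · u with u = 5/9 a unit in ℤ_19. Expand u iteratively via a_{v+i} = u_i mod 19, u_{i+1} = (u_i − a_{v+i})/19:
  u_0 = 5/9;  a_2 = 9;  u_1 = (u_0 − 9)/19 = -4/9
  u_1 = -4/9;  a_3 = 8;  u_2 = (u_1 − 8)/19 = -4/9
  u_2 = -4/9;  a_4 = 8;  u_3 = (u_2 − 8)/19 = -4/9
  u_3 = -4/9;  a_5 = 8;  u_4 = (u_3 − 8)/19 = -4/9
Digits: (0, 0, 9, 8, 8, 8).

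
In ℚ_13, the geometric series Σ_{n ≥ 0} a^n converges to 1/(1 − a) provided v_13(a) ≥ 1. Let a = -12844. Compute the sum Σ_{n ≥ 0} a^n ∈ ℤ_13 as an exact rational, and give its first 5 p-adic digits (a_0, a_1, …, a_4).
Σ a^n = 1/(1 − a) = 1/12845;  first 5 digits = (1, 0, 2, 7, 3)

v_13(a) = 2 ≥ 1, so the series converges in ℤ_13 to 1/(1 − a) = 1/(1 − (-12844)) = 1/12845. Expand this rational in ℤ_13: compute digits iteratively via d_i = x_i mod 13, x_{i+1} = (x_i − d_i)/13. The first 5 digits are (1, 0, 2, 7, 3).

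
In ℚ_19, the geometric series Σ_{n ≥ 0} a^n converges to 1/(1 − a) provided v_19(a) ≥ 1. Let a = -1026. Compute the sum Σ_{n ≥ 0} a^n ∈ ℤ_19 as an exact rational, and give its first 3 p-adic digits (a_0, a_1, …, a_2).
Σ a^n = 1/(1 − a) = 1/1027;  first 3 digits = (1, 3, 6)

v_19(a) = 1 ≥ 1, so the series converges in ℤ_19 to 1/(1 − a) = 1/(1 − (-1026)) = 1/1027. Expand this rational in ℤ_19: compute digits iteratively via d_i = x_i mod 19, x_{i+1} = (x_i − d_i)/19. The first 3 digits are (1, 3, 6).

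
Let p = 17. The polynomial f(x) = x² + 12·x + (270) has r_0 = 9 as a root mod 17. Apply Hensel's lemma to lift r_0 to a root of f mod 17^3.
r_2 = 3086 (mod 4913)

Hensel: r_{i+1} = r_i − f(r_i)·(f′(r_i))^{-1} mod 17^{i+2}, f′(x) = 2x + 12. Iterate:
  r_0 = 9 (mod 17)
  r_1 = 196 (mod 289)
  r_2 = 3086 (mod 4913)
Final: r = 3086 satisfies f(r) ≡ 0 mod 17^3.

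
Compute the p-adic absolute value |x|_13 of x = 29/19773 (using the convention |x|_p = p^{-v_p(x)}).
|29/19773|_13 = 2197

Step 1 — compute v_13(x) by factoring powers of 13 out of the numerator and denominator: v_13(29/19773) = -3. Step 2 — apply |x|_p = p^{-v_p(x)} = 13^{3} = 2197.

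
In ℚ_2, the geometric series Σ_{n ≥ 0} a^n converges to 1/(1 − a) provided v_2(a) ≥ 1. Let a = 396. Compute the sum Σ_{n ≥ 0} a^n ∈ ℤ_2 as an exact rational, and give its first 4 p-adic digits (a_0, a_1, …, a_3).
Σ a^n = 1/(1 − a) = -1/395;  first 4 digits = (1, 0, 1, 1)

v_2(a) = 2 ≥ 1, so the series converges in ℤ_2 to 1/(1 − a) = 1/(1 − 396) = -1/395. Expand this rational in ℤ_2: compute digits iteratively via d_i = x_i mod 2, x_{i+1} = (x_i − d_i)/2. The first 4 digits are (1, 0, 1, 1).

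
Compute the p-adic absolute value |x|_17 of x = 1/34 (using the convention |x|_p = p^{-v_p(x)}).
|1/34|_17 = 17

Step 1 — compute v_17(x) by factoring powers of 17 out of the numerator and denominator: v_17(1/34) = -1. Step 2 — apply |x|_p = p^{-v_p(x)} = 17^{1} = 17.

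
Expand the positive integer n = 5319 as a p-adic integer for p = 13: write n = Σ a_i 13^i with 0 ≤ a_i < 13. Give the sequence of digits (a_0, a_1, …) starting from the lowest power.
(a_0, a_1, …) = (2, 6, 5, 2)

Repeated division by 13 gives the digits low-to-high: 5319 = 2 + 6·13^1 + 5·13^2 + 2·13^3. Digit sequence: (2, 6, 5, 2).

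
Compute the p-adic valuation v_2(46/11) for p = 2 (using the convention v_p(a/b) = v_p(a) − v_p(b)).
v_2(46/11) = 1

Factor powers of 2 from the numerator and denominator of the reduced fraction: 46 = 2^1 · 23 and 11 = 2^0 · 11. Apply v_p(a/b) = v_p(a) − v_p(b): v_2(46/11) = 1 − 0 = 1.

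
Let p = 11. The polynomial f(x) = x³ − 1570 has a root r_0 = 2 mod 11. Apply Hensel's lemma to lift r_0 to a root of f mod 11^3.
r_2 = 959 (mod 1331)

Hensel: r_{i+1} = r_i − f(r_i)/f′(r_i) mod 11^{i+2}, where f′(x) = 3x². Iterate:
  r_0 = 2 (mod 11)
  r_1 = 112 (mod 121)
  r_2 = 959 (mod 1331)
Final: r = 959 with f(r) ≡ 0 mod 11^3.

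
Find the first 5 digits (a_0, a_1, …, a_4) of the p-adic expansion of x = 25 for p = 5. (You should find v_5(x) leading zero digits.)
(a_0, …, a_4) = (0, 0, 1, 0, 0)

v_5(25) = 2, so a_0 = ... = a_1 = 0. Factor out: x = 5^2 · u with u = 1 a unit in ℤ_5. Expand u iteratively via a_{v+i} = u_i mod 5, u_{i+1} = (u_i − a_{v+i})/5:
  u_0 = 1;  a_2 = 1;  u_1 = (u_0 − 1)/5 = 0
  u_1 = 0;  a_3 = 0;  u_2 = (u_1 − 0)/5 = 0
  u_2 = 0;  a_4 = 0;  u_3 = (u_2 − 0)/5 = 0
Digits: (0, 0, 1, 0, 0).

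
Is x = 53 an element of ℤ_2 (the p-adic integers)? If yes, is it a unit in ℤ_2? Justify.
x ∈ ℤ_2^× (unit); v_2(x) = 0

ℤ_2 = {x ∈ ℚ_2 : v_2(x) ≥ 0} and ℤ_2^× = {x ∈ ℤ_2 : v_2(x) = 0}. Here v_2(53) = v_2(num) − v_2(den) = 0; compare against these criteria.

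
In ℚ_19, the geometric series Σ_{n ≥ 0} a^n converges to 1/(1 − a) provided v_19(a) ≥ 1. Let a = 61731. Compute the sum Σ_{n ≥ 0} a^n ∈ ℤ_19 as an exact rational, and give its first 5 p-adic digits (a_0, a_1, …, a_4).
Σ a^n = 1/(1 − a) = -1/61730;  first 5 digits = (1, 0, 0, 9, 0)

v_19(a) = 3 ≥ 1, so the series converges in ℤ_19 to 1/(1 − a) = 1/(1 − 61731) = -1/61730. Expand this rational in ℤ_19: compute digits iteratively via d_i = x_i mod 19, x_{i+1} = (x_i − d_i)/19. The first 5 digits are (1, 0, 0, 9, 0).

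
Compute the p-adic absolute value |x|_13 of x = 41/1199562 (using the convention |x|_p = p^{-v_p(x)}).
|41/1199562|_13 = 28561

Step 1 — compute v_13(x) by factoring powers of 13 out of the numerator and denominator: v_13(41/1199562) = -4. Step 2 — apply |x|_p = p^{-v_p(x)} = 13^{4} = 28561.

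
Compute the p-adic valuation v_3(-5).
v_3(-5) = 0

v_3(n) is the largest exponent k such that 3^k divides n. Factor out: -5 = -3^0 · 5. (Sign doesn't affect v_p.) So v_3(-5) = 0.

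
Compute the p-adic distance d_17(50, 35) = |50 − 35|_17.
d_17(50, 35) = 1

Step 1 — x − y = 50 − 35 = 15. Step 2 — v_17(15) = 0 (factor: 15 = (17^0 · 15); the sign does not affect v_p). Step 3 — |x − y|_17 = 17^{0} = 1.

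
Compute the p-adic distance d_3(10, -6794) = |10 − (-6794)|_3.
d_3(10, -6794) = 1/243

Step 1 — x − y = 10 − (-6794) = 6804. Step 2 — v_3(6804) = 5 (factor: 6804 = (3^5 · 28); the sign does not affect v_p). Step 3 — |x − y|_3 = 3^{-5} = 1/243.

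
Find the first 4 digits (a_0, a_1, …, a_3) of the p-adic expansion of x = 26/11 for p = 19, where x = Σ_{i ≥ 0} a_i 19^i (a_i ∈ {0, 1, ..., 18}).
(a_0, …, a_3) = (11, 3, 5, 17)

v_19(26/11) = 0 (numerator and denominator both coprime to 19), so x ∈ ℤ_19^×. Compute digits iteratively via a_i = x_i mod 19, x_{i+1} = (x_i − a_i)/19, with x_0 = x:
  x_0 = 26/11;  a_0 = 11;  x_1 = (x_0 − 11)/19 = -5/11
  x_1 = -5/11;  a_1 = 3;  x_2 = (x_1 − 3)/19 = -2/11
  x_2 = -2/11;  a_2 = 5;  x_3 = (x_2 − 5)/19 = -3/11
  x_3 = -3/11;  a_3 = 17;  x_4 = (x_3 − 17)/19 = -10/11
Digits: (11, 3, 5, 17).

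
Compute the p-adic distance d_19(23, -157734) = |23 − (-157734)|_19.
d_19(23, -157734) = 1/6859

Step 1 — x − y = 23 − (-157734) = 157757. Step 2 — v_19(157757) = 3 (factor: 157757 = (19^3 · 23); the sign does not affect v_p). Step 3 — |x − y|_19 = 19^{-3} = 1/6859.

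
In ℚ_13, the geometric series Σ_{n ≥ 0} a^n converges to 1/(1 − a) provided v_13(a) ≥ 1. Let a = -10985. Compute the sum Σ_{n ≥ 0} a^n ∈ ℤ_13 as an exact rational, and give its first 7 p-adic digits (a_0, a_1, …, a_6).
Σ a^n = 1/(1 − a) = 1/10986;  first 7 digits = (1, 0, 0, 8, 12, 12, 11)

v_13(a) = 3 ≥ 1, so the series converges in ℤ_13 to 1/(1 − a) = 1/(1 − (-10985)) = 1/10986. Expand this rational in ℤ_13: compute digits iteratively via d_i = x_i mod 13, x_{i+1} = (x_i − d_i)/13. The first 7 digits are (1, 0, 0, 8, 12, 12, 11).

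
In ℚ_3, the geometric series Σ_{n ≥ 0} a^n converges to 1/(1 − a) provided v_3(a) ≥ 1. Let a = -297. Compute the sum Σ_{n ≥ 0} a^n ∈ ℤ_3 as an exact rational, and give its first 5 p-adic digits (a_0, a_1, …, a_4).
Σ a^n = 1/(1 − a) = 1/298;  first 5 digits = (1, 0, 0, 1, 2)

v_3(a) = 3 ≥ 1, so the series converges in ℤ_3 to 1/(1 − a) = 1/(1 − (-297)) = 1/298. Expand this rational in ℤ_3: compute digits iteratively via d_i = x_i mod 3, x_{i+1} = (x_i − d_i)/3. The first 5 digits are (1, 0, 0, 1, 2).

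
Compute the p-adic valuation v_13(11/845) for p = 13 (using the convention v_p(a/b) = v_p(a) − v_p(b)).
v_13(11/845) = -2

Factor powers of 13 from the numerator and denominator of the reduced fraction: 11 = 13^0 · 11 and 845 = 13^2 · 5. Apply v_p(a/b) = v_p(a) − v_p(b): v_13(11/845) = 0 − 2 = -2.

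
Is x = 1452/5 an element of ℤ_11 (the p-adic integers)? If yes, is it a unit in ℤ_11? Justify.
x ∈ ℤ_11 but not a unit; v_11(x) = 2 > 0

ℤ_11 = {x ∈ ℚ_11 : v_11(x) ≥ 0} and ℤ_11^× = {x ∈ ℤ_11 : v_11(x) = 0}. Here v_11(1452/5) = v_11(num) − v_11(den) = 2; compare against these criteria.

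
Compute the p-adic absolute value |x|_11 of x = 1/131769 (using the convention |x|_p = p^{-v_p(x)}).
|1/131769|_11 = 14641

Step 1 — compute v_11(x) by factoring powers of 11 out of the numerator and denominator: v_11(1/131769) = -4. Step 2 — apply |x|_p = p^{-v_p(x)} = 11^{4} = 14641.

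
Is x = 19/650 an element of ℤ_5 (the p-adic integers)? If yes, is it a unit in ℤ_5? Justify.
x ∉ ℤ_5 (v_5(x) = -2 < 0)

ℤ_5 = {x ∈ ℚ_5 : v_5(x) ≥ 0} and ℤ_5^× = {x ∈ ℤ_5 : v_5(x) = 0}. Here v_5(19/650) = v_5(num) − v_5(den) = -2; compare against these criteria.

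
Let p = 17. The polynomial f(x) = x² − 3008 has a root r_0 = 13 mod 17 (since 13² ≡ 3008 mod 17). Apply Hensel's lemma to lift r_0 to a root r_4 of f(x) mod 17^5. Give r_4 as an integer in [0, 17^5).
r_4 = 741774 (mod 1419857)

Hensel's recurrence: r_{i+1} = r_i − f(r_i)·(f′(r_i))^{-1} mod 17^{i+2}, with f′(x) = 2x. Iterate:
  r_0 = 13 (mod 17)
  r_1 = 200 (mod 289)
  r_2 = 4824 (mod 4913)
  r_3 = 73606 (mod 83521)
  r_4 = 741774 (mod 1419857)
Final: r_4 = 741774, and one checks f(r_4) ≡ 0 mod 17^5.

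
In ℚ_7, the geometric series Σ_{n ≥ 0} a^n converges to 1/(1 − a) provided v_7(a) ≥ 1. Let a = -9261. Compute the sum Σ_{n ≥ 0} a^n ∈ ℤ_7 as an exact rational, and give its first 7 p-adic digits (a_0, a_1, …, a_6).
Σ a^n = 1/(1 − a) = 1/9262;  first 7 digits = (1, 0, 0, 1, 3, 6, 0)

v_7(a) = 3 ≥ 1, so the series converges in ℤ_7 to 1/(1 − a) = 1/(1 − (-9261)) = 1/9262. Expand this rational in ℤ_7: compute digits iteratively via d_i = x_i mod 7, x_{i+1} = (x_i − d_i)/7. The first 7 digits are (1, 0, 0, 1, 3, 6, 0).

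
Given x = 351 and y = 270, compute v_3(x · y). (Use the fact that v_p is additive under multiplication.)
v_3(94770) = 6

v_p(x) = 3 (factor: 351 = 3^3 · 13); v_p(y) = 3 (factor: 270 = 3^3 · 10). Additivity: v_p(xy) = v_p(x) + v_p(y) = 3 + 3 = 6. (Direct check: xy = 94770 = 3^6 · (130).)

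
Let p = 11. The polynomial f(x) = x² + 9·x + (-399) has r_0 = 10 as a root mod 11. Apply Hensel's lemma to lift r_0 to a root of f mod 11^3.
r_2 = 230 (mod 1331)

Hensel: r_{i+1} = r_i − f(r_i)·(f′(r_i))^{-1} mod 11^{i+2}, f′(x) = 2x + 9. Iterate:
  r_0 = 10 (mod 11)
  r_1 = 109 (mod 121)
  r_2 = 230 (mod 1331)
Final: r = 230 satisfies f(r) ≡ 0 mod 11^3.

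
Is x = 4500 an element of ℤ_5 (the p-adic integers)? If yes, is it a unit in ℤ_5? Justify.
x ∈ ℤ_5 but not a unit; v_5(x) = 3 > 0

ℤ_5 = {x ∈ ℚ_5 : v_5(x) ≥ 0} and ℤ_5^× = {x ∈ ℤ_5 : v_5(x) = 0}. Here v_5(4500) = v_5(num) − v_5(den) = 3; compare against these criteria.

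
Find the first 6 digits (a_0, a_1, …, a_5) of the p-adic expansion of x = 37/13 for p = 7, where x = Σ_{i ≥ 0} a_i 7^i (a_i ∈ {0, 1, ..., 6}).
(a_0, …, a_5) = (5, 4, 1, 3, 6, 5)

v_7(37/13) = 0 (numerator and denominator both coprime to 7), so x ∈ ℤ_7^×. Compute digits iteratively via a_i = x_i mod 7, x_{i+1} = (x_i − a_i)/7, with x_0 = x:
  x_0 = 37/13;  a_0 = 5;  x_1 = (x_0 − 5)/7 = -4/13
  x_1 = -4/13;  a_1 = 4;  x_2 = (x_1 − 4)/7 = -8/13
  x_2 = -8/13;  a_2 = 1;  x_3 = (x_2 − 1)/7 = -3/13
  x_3 = -3/13;  a_3 = 3;  x_4 = (x_3 − 3)/7 = -6/13
  x_4 = -6/13;  a_4 = 6;  x_5 = (x_4 − 6)/7 = -12/13
  x_5 = -12/13;  a_5 = 5;  x_6 = (x_5 − 5)/7 = -11/13
Digits: (5, 4, 1, 3, 6, 5).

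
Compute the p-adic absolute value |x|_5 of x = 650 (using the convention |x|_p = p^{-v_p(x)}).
|650|_5 = 1/25

Step 1 — compute v_5(x) by factoring powers of 5 out of the numerator and denominator: v_5(650) = 2. Step 2 — apply |x|_p = p^{-v_p(x)} = 5^{-2} = 1/25.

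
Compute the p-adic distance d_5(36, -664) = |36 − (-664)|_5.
d_5(36, -664) = 1/25

Step 1 — x − y = 36 − (-664) = 700. Step 2 — v_5(700) = 2 (factor: 700 = (5^2 · 28); the sign does not affect v_p). Step 3 — |x − y|_5 = 5^{-2} = 1/25.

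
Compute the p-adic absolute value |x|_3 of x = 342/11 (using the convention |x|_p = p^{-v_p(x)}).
|342/11|_3 = 1/9

Step 1 — compute v_3(x) by factoring powers of 3 out of the numerator and denominator: v_3(342/11) = 2. Step 2 — apply |x|_p = p^{-v_p(x)} = 3^{-2} = 1/9.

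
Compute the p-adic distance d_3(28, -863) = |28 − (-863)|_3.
d_3(28, -863) = 1/81

Step 1 — x − y = 28 − (-863) = 891. Step 2 — v_3(891) = 4 (factor: 891 = (3^4 · 11); the sign does not affect v_p). Step 3 — |x − y|_3 = 3^{-4} = 1/81.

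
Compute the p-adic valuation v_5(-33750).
v_5(-33750) = 4

v_5(n) is the largest exponent k such that 5^k divides n. Factor out: -33750 = -5^4 · 54. (Sign doesn't affect v_p.) So v_5(-33750) = 4.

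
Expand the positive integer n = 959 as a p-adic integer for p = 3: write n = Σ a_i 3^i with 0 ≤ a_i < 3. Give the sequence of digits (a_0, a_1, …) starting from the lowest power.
(a_0, a_1, …) = (2, 1, 1, 2, 2, 0, 1)

Repeated division by 3 gives the digits low-to-high: 959 = 2 + 1·3^1 + 1·3^2 + 2·3^3 + 2·3^4 + 1·3^6. Digit sequence: (2, 1, 1, 2, 2, 0, 1).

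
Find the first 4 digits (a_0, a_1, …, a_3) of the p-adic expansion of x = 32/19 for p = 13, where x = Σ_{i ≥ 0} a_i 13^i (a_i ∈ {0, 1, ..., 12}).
(a_0, …, a_3) = (1, 11, 6, 7)

v_13(32/19) = 0 (numerator and denominator both coprime to 13), so x ∈ ℤ_13^×. Compute digits iteratively via a_i = x_i mod 13, x_{i+1} = (x_i − a_i)/13, with x_0 = x:
  x_0 = 32/19;  a_0 = 1;  x_1 = (x_0 − 1)/13 = 1/19
  x_1 = 1/19;  a_1 = 11;  x_2 = (x_1 − 11)/13 = -16/19
  x_2 = -16/19;  a_2 = 6;  x_3 = (x_2 − 6)/13 = -10/19
  x_3 = -10/19;  a_3 = 7;  x_4 = (x_3 − 7)/13 = -11/19
Digits: (1, 11, 6, 7).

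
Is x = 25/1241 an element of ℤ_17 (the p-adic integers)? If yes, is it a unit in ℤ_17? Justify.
x ∉ ℤ_17 (v_17(x) = -1 < 0)

ℤ_17 = {x ∈ ℚ_17 : v_17(x) ≥ 0} and ℤ_17^× = {x ∈ ℤ_17 : v_17(x) = 0}. Here v_17(25/1241) = v_17(num) − v_17(den) = -1; compare against these criteria.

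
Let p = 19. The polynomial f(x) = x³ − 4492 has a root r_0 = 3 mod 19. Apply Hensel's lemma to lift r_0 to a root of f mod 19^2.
r_1 = 155 (mod 361)

Hensel: r_{i+1} = r_i − f(r_i)/f′(r_i) mod 19^{i+2}, where f′(x) = 3x². Iterate:
  r_0 = 3 (mod 19)
  r_1 = 155 (mod 361)
Final: r = 155 with f(r) ≡ 0 mod 19^2.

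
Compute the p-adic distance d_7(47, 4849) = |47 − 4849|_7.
d_7(47, 4849) = 1/2401

Step 1 — x − y = 47 − 4849 = -4802. Step 2 — v_7(-4802) = 4 (factor: -4802 = −(7^4 · 2); the sign does not affect v_p). Step 3 — |x − y|_7 = 7^{-4} = 1/2401.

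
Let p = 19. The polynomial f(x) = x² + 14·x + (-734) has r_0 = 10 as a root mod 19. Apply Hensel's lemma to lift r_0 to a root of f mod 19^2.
r_1 = 67 (mod 361)

Hensel: r_{i+1} = r_i − f(r_i)·(f′(r_i))^{-1} mod 19^{i+2}, f′(x) = 2x + 14. Iterate:
  r_0 = 10 (mod 19)
  r_1 = 67 (mod 361)
Final: r = 67 satisfies f(r) ≡ 0 mod 19^2.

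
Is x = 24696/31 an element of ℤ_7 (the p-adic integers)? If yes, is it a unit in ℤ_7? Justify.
x ∈ ℤ_7 but not a unit; v_7(x) = 3 > 0

ℤ_7 = {x ∈ ℚ_7 : v_7(x) ≥ 0} and ℤ_7^× = {x ∈ ℤ_7 : v_7(x) = 0}. Here v_7(24696/31) = v_7(num) − v_7(den) = 3; compare against these criteria.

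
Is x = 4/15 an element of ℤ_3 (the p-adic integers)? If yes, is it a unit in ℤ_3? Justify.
x ∉ ℤ_3 (v_3(x) = -1 < 0)

ℤ_3 = {x ∈ ℚ_3 : v_3(x) ≥ 0} and ℤ_3^× = {x ∈ ℤ_3 : v_3(x) = 0}. Here v_3(4/15) = v_3(num) − v_3(den) = -1; compare against these criteria.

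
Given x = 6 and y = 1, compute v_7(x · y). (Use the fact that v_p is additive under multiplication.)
v_7(6) = 0

v_p(x) = 0 (factor: 6 = 7^0 · 6); v_p(y) = 0 (factor: 1 = 7^0 · 1). Additivity: v_p(xy) = v_p(x) + v_p(y) = 0 + 0 = 0. (Direct check: xy = 6 = 7^0 · (6).)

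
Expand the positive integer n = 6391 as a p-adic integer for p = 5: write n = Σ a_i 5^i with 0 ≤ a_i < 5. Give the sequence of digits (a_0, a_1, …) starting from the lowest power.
(a_0, a_1, …) = (1, 3, 0, 1, 0, 2)

Repeated division by 5 gives the digits low-to-high: 6391 = 1 + 3·5^1 + 1·5^3 + 2·5^5. Digit sequence: (1, 3, 0, 1, 0, 2).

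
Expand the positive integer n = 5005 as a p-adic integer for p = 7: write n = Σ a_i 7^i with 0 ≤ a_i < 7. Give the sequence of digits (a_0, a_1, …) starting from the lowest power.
(a_0, a_1, …) = (0, 1, 4, 0, 2)

Repeated division by 7 gives the digits low-to-high: 5005 = 1·7^1 + 4·7^2 + 2·7^4. Digit sequence: (0, 1, 4, 0, 2).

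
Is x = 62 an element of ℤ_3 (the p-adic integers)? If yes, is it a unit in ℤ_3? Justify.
x ∈ ℤ_3^× (unit); v_3(x) = 0

ℤ_3 = {x ∈ ℚ_3 : v_3(x) ≥ 0} and ℤ_3^× = {x ∈ ℤ_3 : v_3(x) = 0}. Here v_3(62) = v_3(num) − v_3(den) = 0; compare against these criteria.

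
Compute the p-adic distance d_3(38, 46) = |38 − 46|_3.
d_3(38, 46) = 1

Step 1 — x − y = 38 − 46 = -8. Step 2 — v_3(-8) = 0 (factor: -8 = −(3^0 · 8); the sign does not affect v_p). Step 3 — |x − y|_3 = 3^{0} = 1.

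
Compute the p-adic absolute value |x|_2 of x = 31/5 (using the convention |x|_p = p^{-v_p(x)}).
|31/5|_2 = 1

Step 1 — compute v_2(x) by factoring powers of 2 out of the numerator and denominator: v_2(31/5) = 0. Step 2 — apply |x|_p = p^{-v_p(x)} = 2^{0} = 1.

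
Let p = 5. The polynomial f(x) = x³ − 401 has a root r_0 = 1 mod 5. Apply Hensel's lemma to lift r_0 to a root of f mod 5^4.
r_3 = 551 (mod 625)

Hensel: r_{i+1} = r_i − f(r_i)/f′(r_i) mod 5^{i+2}, where f′(x) = 3x². Iterate:
  r_0 = 1 (mod 5)
  r_1 = 1 (mod 25)
  r_2 = 51 (mod 125)
  r_3 = 551 (mod 625)
Final: r = 551 with f(r) ≡ 0 mod 5^4.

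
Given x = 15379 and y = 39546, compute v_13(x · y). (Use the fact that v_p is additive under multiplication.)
v_13(608177934) = 6

v_p(x) = 3 (factor: 15379 = 13^3 · 7); v_p(y) = 3 (factor: 39546 = 13^3 · 18). Additivity: v_p(xy) = v_p(x) + v_p(y) = 3 + 3 = 6. (Direct check: xy = 608177934 = 13^6 · (126).)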